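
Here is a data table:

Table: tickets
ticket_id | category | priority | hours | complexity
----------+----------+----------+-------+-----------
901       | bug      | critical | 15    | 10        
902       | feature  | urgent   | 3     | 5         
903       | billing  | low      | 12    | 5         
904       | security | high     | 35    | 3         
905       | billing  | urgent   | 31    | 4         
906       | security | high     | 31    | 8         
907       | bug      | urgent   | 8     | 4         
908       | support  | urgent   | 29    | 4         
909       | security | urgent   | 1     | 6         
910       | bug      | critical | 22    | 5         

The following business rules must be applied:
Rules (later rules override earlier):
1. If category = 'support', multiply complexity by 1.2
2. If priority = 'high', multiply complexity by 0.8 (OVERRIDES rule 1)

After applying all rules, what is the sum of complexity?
52.6

Step 1: Rule 2 takes priority for records with priority = 'high'
  - 2 records: 11 × 0.8 = 8.8
Step 2: Rule 1 applies to remaining records with category = 'support'
  - 1 records: 4 × 1.2 = 4.8
Step 3: Other records unchanged: 39
Step 4: Final sum = 8.8 + 4.8 + 39 = 52.6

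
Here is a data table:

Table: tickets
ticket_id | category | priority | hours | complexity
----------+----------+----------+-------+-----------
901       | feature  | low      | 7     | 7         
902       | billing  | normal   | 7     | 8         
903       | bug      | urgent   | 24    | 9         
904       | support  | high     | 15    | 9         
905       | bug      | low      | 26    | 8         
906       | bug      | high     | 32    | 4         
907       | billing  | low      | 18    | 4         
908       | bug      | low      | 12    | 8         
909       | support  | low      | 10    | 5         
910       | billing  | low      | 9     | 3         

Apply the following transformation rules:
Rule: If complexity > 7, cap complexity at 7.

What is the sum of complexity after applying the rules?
58

Step 1: 5 records have complexity > 7
Step 2: These records originally summed to 42
Step 3: After capping: 5 × 7 = 35
Step 4: Unaffected records sum: 23
Step 5: Final sum = 35 + 23 = 58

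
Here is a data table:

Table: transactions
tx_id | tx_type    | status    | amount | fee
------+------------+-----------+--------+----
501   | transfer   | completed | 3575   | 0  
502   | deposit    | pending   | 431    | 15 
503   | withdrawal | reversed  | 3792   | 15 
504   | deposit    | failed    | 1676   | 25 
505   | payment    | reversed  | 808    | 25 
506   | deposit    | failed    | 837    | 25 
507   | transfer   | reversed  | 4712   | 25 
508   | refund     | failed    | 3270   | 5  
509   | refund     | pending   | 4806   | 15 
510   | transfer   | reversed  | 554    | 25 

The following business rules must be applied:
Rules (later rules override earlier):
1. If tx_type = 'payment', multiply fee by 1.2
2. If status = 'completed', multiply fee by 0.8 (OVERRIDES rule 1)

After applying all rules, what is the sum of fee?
180.0

Step 1: Rule 2 takes priority for records with status = 'completed'
  - 1 records: 0 × 0.8 = 0.0
Step 2: Rule 1 applies to remaining records with tx_type = 'payment'
  - 1 records: 25 × 1.2 = 30.0
Step 3: Other records unchanged: 150
Step 4: Final sum = 0.0 + 30.0 + 150 = 180.0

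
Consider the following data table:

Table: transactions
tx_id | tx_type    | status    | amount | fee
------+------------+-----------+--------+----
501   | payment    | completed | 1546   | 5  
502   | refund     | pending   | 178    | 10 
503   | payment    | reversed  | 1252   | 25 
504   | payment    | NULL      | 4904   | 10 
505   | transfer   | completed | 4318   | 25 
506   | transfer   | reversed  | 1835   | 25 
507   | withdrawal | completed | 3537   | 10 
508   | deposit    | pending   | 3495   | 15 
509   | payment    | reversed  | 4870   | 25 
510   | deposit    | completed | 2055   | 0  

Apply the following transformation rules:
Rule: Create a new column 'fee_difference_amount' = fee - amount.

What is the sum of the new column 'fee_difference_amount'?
-27840

Step 1: For each record, compute fee - amount
Example calculations:
  5 - 1546 = -1541
  10 - 178 = -168
  25 - 1252 = -1227
  ...
Step 2: Sum all derived values
Step 3: Total = -27840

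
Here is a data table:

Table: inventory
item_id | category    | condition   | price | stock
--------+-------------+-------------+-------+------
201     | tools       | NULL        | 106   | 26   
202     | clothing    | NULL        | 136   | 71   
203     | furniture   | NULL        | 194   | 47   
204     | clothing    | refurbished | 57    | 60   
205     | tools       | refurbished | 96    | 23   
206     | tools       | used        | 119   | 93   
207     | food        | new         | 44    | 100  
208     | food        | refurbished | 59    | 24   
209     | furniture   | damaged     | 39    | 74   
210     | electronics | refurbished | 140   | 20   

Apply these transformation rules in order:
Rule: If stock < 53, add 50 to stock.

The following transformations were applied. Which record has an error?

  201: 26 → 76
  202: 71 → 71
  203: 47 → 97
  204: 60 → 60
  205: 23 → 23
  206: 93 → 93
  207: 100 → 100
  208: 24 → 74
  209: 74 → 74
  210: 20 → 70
Record 205 has an error. The correct transformed value should be 73, not 23.

Step 1: Check each record against the rule
Step 2: Record 205 has stock = 23
Step 3: Since 23 < 53, the bonus should have been applied
Step 4: Correct value = 73, but claimed value = 23
Conclusion: Record 205 has the error.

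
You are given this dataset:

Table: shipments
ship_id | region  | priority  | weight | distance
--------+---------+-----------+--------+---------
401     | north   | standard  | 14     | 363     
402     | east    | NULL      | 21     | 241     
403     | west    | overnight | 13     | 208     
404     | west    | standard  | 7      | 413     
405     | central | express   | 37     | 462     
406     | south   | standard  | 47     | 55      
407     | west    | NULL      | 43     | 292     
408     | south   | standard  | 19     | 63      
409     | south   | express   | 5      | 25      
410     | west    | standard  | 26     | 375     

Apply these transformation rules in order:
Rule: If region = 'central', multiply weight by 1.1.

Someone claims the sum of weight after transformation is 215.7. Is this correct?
No, the correct result is 235.7.

Step 1: Calculate the correct sum after transformation
Step 2: Apply multiplier 1.1 to records where region = 'central'
Step 3: Correct result = 235.7
Step 4: Claimed result = 215.7
Step 5: 235.7 ≠ 215.7
Conclusion: The claimed result is incorrect. The correct answer is 235.7.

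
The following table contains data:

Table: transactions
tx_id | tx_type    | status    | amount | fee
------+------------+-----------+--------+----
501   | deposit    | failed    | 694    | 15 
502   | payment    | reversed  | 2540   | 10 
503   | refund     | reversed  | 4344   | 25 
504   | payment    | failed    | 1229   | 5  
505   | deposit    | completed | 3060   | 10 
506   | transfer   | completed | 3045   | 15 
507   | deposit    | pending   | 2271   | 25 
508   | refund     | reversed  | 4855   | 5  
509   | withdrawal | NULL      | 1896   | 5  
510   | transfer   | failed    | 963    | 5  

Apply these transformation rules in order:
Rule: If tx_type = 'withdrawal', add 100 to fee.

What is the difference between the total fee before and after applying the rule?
100

Step 1: Original sum of fee = 120
Step 2: 1 records have tx_type = 'withdrawal'
Step 3: Each affected record changes by 100
Step 4: Total change = 1 × 100 = 100
Step 5: New sum = 120 + 100 = 220
Step 6: Difference = |220 - 120| = 100
        (Sum increased by 100)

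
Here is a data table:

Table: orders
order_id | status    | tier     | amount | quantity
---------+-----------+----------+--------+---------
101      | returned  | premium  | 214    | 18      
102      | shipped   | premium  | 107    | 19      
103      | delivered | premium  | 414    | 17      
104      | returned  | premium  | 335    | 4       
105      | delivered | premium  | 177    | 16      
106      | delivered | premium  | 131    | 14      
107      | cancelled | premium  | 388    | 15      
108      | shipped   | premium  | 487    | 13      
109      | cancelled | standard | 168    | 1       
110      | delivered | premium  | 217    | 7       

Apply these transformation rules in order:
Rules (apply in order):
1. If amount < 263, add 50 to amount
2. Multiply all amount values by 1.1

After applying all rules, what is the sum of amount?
3231.8

Step 1: Apply Rule 1 - Add 50 to records with amount < 263
  - 6 records affected: 1014 + (6 × 50) = 1314
  - Unaffected records: 1624
  - Sum after Rule 1: 2938
Step 2: Apply Rule 2 - Multiply all by 1.1
  - 2938 × 1.1 = 3231.8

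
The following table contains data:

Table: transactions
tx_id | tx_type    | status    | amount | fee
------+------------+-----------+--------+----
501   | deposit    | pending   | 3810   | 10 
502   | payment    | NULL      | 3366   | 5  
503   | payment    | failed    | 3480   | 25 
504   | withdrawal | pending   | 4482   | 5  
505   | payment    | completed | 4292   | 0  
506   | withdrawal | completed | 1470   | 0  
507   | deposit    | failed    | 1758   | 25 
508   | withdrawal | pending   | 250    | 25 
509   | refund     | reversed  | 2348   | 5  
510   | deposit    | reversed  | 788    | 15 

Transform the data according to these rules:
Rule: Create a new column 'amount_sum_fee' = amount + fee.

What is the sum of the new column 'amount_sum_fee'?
26159

Step 1: For each record, compute amount + fee
Example calculations:
  3810 + 10 = 3820
  3366 + 5 = 3371
  3480 + 25 = 3505
  ...
Step 2: Sum all derived values
Step 3: Total = 26159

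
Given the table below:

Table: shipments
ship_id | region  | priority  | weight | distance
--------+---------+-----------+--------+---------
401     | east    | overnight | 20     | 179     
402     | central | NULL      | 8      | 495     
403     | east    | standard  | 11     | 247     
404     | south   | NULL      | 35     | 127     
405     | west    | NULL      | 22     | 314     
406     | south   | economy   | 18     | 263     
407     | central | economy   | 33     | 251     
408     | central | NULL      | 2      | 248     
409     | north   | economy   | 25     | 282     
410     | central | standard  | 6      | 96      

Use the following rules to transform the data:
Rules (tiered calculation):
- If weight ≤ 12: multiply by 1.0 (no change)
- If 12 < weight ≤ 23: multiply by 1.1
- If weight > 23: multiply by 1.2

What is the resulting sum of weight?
204.6

Step 1: Tier 1 (weight ≤ 12): 4 records, sum = 27 × 1.0 = 27.0
Step 2: Tier 2 (12 < weight ≤ 23): 3 records, sum = 60 × 1.1 = 66.0
Step 3: Tier 3 (weight > 23): 3 records, sum = 93 × 1.2 = 111.6
Step 4: Final sum = 27.0 + 66.0 + 111.6 = 204.6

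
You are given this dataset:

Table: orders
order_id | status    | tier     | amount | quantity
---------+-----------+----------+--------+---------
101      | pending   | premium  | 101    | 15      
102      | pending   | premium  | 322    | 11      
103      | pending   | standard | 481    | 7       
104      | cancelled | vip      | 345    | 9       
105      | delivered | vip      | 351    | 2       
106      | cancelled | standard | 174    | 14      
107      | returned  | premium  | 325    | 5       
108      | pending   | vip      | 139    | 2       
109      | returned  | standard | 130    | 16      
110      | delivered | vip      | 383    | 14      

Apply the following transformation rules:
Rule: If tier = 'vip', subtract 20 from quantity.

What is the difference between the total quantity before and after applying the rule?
80

Step 1: Original sum of quantity = 95
Step 2: 4 records have tier = 'vip'
Step 3: Each affected record changes by -20
Step 4: Total change = 4 × -20 = -80
Step 5: New sum = 95 + -80 = 15
Step 6: Difference = |15 - 95| = 80
        (Sum decreased by 80)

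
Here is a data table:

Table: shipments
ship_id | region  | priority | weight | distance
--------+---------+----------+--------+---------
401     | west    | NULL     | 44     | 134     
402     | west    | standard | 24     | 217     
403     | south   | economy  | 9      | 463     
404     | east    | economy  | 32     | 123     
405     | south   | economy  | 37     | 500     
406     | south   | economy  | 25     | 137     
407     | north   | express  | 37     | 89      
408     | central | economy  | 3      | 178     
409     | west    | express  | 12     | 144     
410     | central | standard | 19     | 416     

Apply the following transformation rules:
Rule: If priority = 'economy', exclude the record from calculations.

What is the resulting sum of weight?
136

Step 1: Identify records where priority = 'economy'
Step 2: The excluded records sum to 106
Step 3: Original total weight = 242
Step 4: Remaining total = 242 - 106 = 136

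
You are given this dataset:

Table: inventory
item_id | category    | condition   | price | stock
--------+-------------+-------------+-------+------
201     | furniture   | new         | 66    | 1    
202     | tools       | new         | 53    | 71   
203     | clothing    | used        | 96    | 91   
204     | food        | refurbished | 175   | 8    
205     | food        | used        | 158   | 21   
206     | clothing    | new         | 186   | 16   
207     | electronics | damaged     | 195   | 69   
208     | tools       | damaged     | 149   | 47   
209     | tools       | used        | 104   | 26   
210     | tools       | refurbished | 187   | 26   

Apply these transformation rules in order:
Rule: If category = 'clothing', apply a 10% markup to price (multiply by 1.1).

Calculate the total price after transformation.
1397.2

Step 1: Records with category = 'clothing' have total price = 282
Step 2: Apply multiplier: 282 × 1.1 = 310.2
Step 3: Other records total: 1087
Step 4: Final sum = 310.2 + 1087 = 1397.2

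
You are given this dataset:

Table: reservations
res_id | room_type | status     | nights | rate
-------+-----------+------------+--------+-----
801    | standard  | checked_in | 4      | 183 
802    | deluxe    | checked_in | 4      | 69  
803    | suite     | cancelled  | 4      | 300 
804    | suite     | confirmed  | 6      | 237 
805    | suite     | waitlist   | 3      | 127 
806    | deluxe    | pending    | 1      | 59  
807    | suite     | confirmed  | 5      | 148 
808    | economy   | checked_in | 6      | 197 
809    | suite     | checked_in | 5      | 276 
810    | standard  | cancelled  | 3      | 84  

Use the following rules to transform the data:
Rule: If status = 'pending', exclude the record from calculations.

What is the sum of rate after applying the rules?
1621

Step 1: Identify records where status = 'pending'
Step 2: The excluded records sum to 59
Step 3: Original total rate = 1680
Step 4: Remaining total = 1680 - 59 = 1621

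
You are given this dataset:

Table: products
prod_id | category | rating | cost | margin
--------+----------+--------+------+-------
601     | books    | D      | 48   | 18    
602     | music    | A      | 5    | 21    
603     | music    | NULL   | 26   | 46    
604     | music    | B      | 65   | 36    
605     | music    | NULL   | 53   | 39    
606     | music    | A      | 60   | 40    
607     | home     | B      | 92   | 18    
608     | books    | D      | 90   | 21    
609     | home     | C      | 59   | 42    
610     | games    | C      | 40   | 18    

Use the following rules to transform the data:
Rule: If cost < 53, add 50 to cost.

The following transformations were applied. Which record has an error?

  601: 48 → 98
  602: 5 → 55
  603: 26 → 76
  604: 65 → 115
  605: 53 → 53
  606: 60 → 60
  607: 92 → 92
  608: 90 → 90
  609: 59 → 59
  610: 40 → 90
Record 604 has an error. The correct transformed value should be 65, not 115.

Step 1: Check each record against the rule
Step 2: Record 604 has cost = 65
Step 3: Since 65 >= 53, the bonus should not have been applied
Step 4: Correct value = 65, but claimed value = 115
Conclusion: Record 604 has the error.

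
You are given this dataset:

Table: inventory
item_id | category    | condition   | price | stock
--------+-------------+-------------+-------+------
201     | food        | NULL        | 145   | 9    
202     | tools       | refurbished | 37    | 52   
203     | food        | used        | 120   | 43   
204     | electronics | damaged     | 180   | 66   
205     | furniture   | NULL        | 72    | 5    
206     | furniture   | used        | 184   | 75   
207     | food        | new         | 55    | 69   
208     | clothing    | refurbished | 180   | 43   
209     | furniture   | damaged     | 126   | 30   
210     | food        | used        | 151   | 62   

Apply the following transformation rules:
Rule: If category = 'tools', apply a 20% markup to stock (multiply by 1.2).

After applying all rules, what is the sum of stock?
464.4

Step 1: Records with category = 'tools' have total stock = 52
Step 2: Apply multiplier: 52 × 1.2 = 62.4
Step 3: Other records total: 402
Step 4: Final sum = 62.4 + 402 = 464.4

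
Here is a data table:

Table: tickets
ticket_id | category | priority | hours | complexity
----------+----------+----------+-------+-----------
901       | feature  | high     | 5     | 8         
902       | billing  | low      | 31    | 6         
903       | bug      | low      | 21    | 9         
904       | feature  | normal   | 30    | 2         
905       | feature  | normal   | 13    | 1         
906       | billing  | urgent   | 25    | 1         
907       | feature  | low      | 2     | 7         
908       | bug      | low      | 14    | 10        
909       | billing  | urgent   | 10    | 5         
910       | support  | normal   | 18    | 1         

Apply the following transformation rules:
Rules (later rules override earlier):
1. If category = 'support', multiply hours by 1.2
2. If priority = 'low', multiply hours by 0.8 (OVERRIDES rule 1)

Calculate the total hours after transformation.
159.0

Step 1: Rule 2 takes priority for records with priority = 'low'
  - 4 records: 68 × 0.8 = 54.4
Step 2: Rule 1 applies to remaining records with category = 'support'
  - 1 records: 18 × 1.2 = 21.6
Step 3: Other records unchanged: 83
Step 4: Final sum = 54.4 + 21.6 + 83 = 159.0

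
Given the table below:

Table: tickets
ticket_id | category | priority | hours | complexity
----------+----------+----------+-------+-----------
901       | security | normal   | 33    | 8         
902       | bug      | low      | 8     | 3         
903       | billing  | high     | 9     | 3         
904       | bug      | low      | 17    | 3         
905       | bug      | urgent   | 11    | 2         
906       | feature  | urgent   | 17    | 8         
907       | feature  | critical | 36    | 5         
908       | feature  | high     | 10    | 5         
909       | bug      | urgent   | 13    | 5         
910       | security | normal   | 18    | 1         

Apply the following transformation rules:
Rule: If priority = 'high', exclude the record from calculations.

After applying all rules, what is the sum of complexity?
35

Step 1: Identify records where priority = 'high'
Step 2: The excluded records sum to 8
Step 3: Original total complexity = 43
Step 4: Remaining total = 43 - 8 = 35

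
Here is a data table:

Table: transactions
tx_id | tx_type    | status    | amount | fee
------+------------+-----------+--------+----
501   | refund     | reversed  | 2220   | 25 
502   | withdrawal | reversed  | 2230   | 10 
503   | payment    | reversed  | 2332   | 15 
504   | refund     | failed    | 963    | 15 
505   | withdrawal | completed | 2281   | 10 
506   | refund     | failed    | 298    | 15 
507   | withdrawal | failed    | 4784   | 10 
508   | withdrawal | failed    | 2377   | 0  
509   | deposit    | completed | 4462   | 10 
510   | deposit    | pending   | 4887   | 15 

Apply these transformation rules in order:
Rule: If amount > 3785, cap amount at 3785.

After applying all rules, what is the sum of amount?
24056

Step 1: 3 records have amount > 3785
Step 2: These records originally summed to 14133
Step 3: After capping: 3 × 3785 = 11355
Step 4: Unaffected records sum: 12701
Step 5: Final sum = 11355 + 12701 = 24056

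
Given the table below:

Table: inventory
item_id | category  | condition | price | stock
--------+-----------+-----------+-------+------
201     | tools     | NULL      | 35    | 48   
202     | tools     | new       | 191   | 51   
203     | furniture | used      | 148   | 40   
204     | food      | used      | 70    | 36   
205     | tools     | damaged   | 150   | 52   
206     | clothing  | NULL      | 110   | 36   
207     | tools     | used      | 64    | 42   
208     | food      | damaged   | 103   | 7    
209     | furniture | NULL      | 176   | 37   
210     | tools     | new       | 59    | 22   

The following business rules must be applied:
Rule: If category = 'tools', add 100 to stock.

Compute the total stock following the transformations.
871

Step 1: Count records where category = 'tools': 5
Step 2: Total bonus added: 5 × 100 = 500
Step 3: Original sum of stock: 371
Step 4: Final sum = 371 + 500 = 871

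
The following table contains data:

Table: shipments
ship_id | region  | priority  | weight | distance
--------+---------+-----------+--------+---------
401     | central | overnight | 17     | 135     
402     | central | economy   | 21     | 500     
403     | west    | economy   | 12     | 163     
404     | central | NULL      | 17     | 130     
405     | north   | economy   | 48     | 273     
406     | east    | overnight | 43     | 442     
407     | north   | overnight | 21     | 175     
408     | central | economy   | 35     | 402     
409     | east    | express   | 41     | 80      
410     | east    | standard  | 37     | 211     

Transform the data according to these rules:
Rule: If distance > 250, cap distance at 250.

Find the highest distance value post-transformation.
250

Step 1: Original maximum distance = 500
Step 2: Apply cap at 250
Step 3: 4 records had distance > 250 and were capped
Step 4: Maximum after transformation = 250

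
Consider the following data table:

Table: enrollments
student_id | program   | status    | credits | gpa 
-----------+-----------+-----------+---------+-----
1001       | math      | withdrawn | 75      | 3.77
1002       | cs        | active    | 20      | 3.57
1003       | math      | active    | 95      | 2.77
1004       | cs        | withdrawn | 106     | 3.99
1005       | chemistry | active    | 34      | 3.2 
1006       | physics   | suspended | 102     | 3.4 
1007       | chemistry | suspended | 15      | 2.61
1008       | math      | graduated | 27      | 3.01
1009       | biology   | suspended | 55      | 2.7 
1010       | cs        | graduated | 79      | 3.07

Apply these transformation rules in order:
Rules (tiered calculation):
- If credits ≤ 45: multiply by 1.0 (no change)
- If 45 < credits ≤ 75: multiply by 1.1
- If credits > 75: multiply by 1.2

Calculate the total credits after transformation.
697.4

Step 1: Tier 1 (credits ≤ 45): 4 records, sum = 96 × 1.0 = 96.0
Step 2: Tier 2 (45 < credits ≤ 75): 2 records, sum = 130 × 1.1 = 143.0
Step 3: Tier 3 (credits > 75): 4 records, sum = 382 × 1.2 = 458.4
Step 4: Final sum = 96.0 + 143.0 + 458.4 = 697.4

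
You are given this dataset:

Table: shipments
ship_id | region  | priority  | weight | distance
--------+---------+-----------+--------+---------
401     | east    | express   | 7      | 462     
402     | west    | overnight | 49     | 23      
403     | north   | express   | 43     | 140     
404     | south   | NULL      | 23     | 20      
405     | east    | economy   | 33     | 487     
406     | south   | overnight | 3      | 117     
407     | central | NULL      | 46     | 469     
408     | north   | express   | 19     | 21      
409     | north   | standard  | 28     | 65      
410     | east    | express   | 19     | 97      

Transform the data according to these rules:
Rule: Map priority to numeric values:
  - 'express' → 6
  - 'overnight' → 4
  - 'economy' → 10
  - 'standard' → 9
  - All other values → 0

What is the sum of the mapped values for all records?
51

Step 1: Apply mapping to each record
Step 2: Count by status:
  'express': 4 records × 6 = 24
  'overnight': 2 records × 4 = 8
  'economy': 1 records × 10 = 10
  'standard': 1 records × 9 = 9
Step 3: Sum all mapped values = 51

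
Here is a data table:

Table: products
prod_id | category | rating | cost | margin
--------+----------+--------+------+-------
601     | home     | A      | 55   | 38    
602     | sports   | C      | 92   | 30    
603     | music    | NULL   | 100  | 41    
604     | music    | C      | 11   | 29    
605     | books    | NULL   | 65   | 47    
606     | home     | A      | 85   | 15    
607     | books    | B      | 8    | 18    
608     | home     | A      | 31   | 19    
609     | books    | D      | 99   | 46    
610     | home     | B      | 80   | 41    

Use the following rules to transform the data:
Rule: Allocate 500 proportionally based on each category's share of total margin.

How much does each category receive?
books: 171.3, home: 174.38, music: 108.02, sports: 46.3

Step 1: Calculate total margin = 324
Step 2: Calculate each category's proportion:
  books: 111/324 = 34.26% → 171.3
  home: 113/324 = 34.88% → 174.38
  music: 70/324 = 21.60% → 108.02
  sports: 30/324 = 9.26% → 46.3
Step 3: Verify: sum of allocations ≈ 500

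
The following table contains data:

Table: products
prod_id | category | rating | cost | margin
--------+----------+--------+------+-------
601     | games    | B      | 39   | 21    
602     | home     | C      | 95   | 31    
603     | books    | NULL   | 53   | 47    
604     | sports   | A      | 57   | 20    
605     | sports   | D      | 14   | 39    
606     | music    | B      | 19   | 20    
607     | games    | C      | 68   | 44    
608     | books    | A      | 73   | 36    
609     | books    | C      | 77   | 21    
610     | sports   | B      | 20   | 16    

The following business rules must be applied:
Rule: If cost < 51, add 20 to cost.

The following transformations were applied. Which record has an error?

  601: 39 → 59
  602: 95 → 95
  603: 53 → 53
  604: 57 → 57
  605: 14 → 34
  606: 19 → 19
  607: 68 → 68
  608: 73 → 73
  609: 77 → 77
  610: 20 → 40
Record 606 has an error. The correct transformed value should be 39, not 19.

Step 1: Check each record against the rule
Step 2: Record 606 has cost = 19
Step 3: Since 19 < 51, the bonus should have been applied
Step 4: Correct value = 39, but claimed value = 19
Conclusion: Record 606 has the error.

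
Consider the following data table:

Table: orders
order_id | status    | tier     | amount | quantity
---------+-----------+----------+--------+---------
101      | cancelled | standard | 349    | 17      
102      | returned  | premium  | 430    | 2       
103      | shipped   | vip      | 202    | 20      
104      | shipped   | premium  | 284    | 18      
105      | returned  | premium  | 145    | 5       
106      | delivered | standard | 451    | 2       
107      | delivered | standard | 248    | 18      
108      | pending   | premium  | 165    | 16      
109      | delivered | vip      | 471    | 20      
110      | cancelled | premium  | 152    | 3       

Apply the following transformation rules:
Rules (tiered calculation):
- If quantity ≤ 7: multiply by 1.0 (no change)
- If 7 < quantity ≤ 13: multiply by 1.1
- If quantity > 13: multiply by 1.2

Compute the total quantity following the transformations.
142.8

Step 1: Tier 1 (quantity ≤ 7): 4 records, sum = 12 × 1.0 = 12.0
Step 2: Tier 2 (7 < quantity ≤ 13): 0 records, sum = 0 × 1.1 = 0.0
Step 3: Tier 3 (quantity > 13): 6 records, sum = 109 × 1.2 = 130.8
Step 4: Final sum = 12.0 + 0.0 + 130.8 = 142.8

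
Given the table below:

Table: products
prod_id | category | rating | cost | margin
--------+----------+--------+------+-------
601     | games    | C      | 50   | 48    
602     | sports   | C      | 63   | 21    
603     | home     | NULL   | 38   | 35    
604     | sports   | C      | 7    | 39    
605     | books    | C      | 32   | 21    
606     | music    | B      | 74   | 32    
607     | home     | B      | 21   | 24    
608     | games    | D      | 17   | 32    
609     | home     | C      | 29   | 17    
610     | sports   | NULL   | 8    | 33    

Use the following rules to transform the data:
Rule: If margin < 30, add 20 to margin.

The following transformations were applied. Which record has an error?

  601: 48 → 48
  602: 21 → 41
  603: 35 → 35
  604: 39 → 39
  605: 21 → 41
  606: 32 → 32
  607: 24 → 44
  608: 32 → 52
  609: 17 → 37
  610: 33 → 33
Record 608 has an error. The correct transformed value should be 32, not 52.

Step 1: Check each record against the rule
Step 2: Record 608 has margin = 32
Step 3: Since 32 >= 30, the bonus should not have been applied
Step 4: Correct value = 32, but claimed value = 52
Conclusion: Record 608 has the error.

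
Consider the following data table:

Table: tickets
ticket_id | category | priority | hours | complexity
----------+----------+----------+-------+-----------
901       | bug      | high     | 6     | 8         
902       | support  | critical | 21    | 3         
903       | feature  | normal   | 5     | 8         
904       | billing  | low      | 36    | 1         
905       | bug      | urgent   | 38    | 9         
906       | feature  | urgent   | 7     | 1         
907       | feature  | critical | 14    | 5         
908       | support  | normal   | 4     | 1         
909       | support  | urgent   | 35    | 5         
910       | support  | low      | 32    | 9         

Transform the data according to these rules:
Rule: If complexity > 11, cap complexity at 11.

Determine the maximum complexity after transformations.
9

Step 1: Original maximum complexity = 9
Step 2: Check cap of 11 against maximum
Step 3: No records exceed the cap (max 9 <= cap 11), so no capping applies
Step 4: Maximum after transformation = 9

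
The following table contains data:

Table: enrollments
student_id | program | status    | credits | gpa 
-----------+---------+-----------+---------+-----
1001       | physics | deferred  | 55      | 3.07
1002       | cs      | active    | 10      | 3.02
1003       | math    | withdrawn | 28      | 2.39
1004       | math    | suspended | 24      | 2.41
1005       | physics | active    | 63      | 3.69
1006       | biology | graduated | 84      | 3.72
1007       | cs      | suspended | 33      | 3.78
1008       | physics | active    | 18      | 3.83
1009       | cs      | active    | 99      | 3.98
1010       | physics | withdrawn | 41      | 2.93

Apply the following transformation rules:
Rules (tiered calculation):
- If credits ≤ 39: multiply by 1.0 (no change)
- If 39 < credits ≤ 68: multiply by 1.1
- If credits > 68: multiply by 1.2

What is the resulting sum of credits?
507.5

Step 1: Tier 1 (credits ≤ 39): 5 records, sum = 113 × 1.0 = 113.0
Step 2: Tier 2 (39 < credits ≤ 68): 3 records, sum = 159 × 1.1 = 174.9
Step 3: Tier 3 (credits > 68): 2 records, sum = 183 × 1.2 = 219.6
Step 4: Final sum = 113.0 + 174.9 + 219.6 = 507.5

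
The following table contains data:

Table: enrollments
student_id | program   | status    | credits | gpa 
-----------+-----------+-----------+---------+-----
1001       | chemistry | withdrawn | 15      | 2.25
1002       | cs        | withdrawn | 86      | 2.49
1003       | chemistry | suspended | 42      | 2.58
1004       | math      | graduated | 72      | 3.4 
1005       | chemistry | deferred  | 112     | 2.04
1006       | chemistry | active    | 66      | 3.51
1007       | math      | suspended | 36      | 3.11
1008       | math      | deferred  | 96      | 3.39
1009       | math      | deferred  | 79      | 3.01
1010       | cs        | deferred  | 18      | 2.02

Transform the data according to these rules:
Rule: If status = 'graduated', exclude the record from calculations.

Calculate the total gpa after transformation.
24.4

Step 1: Identify records where status = 'graduated'
Step 2: The excluded records sum to 3.4
Step 3: Original total gpa = 27.8
Step 4: Remaining total = 27.8 - 3.4 = 24.4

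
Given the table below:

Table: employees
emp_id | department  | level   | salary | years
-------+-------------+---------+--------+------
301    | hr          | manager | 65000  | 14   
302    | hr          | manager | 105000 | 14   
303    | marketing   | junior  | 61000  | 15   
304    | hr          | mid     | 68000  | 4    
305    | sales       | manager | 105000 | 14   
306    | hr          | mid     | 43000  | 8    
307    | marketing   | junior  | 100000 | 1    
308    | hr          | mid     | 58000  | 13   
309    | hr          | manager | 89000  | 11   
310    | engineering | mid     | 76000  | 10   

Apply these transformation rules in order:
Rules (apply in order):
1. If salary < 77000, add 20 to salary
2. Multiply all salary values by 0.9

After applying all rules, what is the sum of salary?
693108.0

Step 1: Apply Rule 1 - Add 20 to records with salary < 77000
  - 6 records affected: 371000 + (6 × 20) = 371120
  - Unaffected records: 399000
  - Sum after Rule 1: 770120
Step 2: Apply Rule 2 - Multiply all by 0.9
  - 770120 × 0.9 = 693108.0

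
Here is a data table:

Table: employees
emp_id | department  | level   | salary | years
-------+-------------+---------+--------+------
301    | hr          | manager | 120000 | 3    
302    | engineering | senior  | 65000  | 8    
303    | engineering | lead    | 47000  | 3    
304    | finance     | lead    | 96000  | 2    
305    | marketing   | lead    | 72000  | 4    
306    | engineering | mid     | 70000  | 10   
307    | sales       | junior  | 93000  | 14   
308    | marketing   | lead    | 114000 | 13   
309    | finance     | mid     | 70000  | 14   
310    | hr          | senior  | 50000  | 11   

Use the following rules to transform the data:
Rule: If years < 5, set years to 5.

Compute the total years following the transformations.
90

Step 1: 4 records have years < 5
Step 2: These records originally summed to 12
Step 3: After setting to minimum: 4 × 5 = 20
Step 4: Unaffected records sum: 70
Step 5: Final sum = 20 + 70 = 90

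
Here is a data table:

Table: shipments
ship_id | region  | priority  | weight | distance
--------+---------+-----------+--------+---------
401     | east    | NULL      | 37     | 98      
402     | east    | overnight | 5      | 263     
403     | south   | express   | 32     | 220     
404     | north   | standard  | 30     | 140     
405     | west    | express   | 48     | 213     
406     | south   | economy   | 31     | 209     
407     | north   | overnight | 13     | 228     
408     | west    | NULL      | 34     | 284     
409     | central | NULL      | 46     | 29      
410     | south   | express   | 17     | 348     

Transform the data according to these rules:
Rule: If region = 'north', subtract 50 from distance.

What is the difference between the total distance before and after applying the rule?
100

Step 1: Original sum of distance = 2032
Step 2: 2 records have region = 'north'
Step 3: Each affected record changes by -50
Step 4: Total change = 2 × -50 = -100
Step 5: New sum = 2032 + -100 = 1932
Step 6: Difference = |1932 - 2032| = 100
        (Sum decreased by 100)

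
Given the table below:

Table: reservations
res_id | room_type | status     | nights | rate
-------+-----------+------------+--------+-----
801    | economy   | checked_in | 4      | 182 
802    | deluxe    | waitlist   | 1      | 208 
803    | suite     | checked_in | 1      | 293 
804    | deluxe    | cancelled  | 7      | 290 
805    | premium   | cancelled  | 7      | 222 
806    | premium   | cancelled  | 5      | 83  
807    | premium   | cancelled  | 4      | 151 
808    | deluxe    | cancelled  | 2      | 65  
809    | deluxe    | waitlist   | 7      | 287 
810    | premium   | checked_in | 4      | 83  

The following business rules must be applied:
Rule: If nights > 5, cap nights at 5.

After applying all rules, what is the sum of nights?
36

Step 1: 3 records have nights > 5
Step 2: These records originally summed to 21
Step 3: After capping: 3 × 5 = 15
Step 4: Unaffected records sum: 21
Step 5: Final sum = 15 + 21 = 36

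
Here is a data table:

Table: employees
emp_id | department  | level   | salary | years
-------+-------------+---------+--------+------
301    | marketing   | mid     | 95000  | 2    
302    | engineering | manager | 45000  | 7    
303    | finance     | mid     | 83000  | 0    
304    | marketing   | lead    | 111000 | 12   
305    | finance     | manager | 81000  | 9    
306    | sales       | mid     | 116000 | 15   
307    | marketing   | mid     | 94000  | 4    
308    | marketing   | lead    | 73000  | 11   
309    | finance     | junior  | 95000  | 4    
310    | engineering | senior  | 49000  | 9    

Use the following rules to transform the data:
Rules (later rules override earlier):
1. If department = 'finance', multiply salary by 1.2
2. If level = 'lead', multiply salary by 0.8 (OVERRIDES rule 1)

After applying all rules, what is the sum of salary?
857000.0

Step 1: Rule 2 takes priority for records with level = 'lead'
  - 2 records: 184000 × 0.8 = 147200.0
Step 2: Rule 1 applies to remaining records with department = 'finance'
  - 3 records: 259000 × 1.2 = 310800.0
Step 3: Other records unchanged: 399000
Step 4: Final sum = 147200.0 + 310800.0 + 399000 = 857000.0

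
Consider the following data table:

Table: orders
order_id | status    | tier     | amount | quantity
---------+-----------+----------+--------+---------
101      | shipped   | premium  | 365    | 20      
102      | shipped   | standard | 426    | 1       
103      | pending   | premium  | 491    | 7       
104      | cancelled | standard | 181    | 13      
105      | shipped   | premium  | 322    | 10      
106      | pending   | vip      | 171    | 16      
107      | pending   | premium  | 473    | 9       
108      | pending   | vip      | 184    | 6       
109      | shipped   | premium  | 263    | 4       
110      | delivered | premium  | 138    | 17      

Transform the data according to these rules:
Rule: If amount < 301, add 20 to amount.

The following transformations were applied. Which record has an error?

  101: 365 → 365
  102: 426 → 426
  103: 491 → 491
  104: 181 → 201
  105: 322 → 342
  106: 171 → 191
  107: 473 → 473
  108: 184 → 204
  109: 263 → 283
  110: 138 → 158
Record 105 has an error. The correct transformed value should be 322, not 342.

Step 1: Check each record against the rule
Step 2: Record 105 has amount = 322
Step 3: Since 322 >= 301, the bonus should not have been applied
Step 4: Correct value = 322, but claimed value = 342
Conclusion: Record 105 has the error.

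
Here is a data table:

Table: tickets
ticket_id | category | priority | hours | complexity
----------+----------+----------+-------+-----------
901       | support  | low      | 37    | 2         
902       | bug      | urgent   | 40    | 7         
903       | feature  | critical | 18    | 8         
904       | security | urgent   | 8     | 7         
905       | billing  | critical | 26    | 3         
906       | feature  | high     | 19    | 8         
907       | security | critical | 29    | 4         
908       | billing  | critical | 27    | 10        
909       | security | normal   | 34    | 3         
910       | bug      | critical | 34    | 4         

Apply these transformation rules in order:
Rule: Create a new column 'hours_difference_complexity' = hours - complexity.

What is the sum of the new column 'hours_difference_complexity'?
216

Step 1: For each record, compute hours - complexity
Example calculations:
  37 - 2 = 35
  40 - 7 = 33
  18 - 8 = 10
  ...
Step 2: Sum all derived values
Step 3: Total = 216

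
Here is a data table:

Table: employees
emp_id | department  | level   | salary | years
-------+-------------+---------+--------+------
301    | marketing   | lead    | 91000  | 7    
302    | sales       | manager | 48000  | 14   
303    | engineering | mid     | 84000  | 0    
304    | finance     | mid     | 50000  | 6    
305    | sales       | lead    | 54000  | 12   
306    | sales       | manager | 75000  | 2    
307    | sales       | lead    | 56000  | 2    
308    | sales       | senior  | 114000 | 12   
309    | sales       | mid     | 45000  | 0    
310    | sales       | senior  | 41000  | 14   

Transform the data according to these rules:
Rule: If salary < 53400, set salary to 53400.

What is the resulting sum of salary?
687600

Step 1: 4 records have salary < 53400
Step 2: These records originally summed to 184000
Step 3: After setting to minimum: 4 × 53400 = 213600
Step 4: Unaffected records sum: 474000
Step 5: Final sum = 213600 + 474000 = 687600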